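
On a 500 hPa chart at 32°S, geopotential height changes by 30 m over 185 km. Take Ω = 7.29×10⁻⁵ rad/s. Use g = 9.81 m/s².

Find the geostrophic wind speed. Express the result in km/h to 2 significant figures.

Coriolis parameter at 32°S:
f = 2Ω sin φ = 2 × 7.29×10⁻⁵ × sin 32° = 7.73×10⁻⁵ s⁻¹
Height gradient: |∂Z/∂n| = 30 m / 185000 m = 1.62×10⁻⁴
On a pressure surface, geostrophic balance gives V_g = (g/f)|∂Z/∂n|:
V_g = 9.81 × 1.62×10⁻⁴ / 7.73×10⁻⁵ = 20.6 m/s
Converting: 20.6 m/s × 3.6 = 74 km/h

74 km/h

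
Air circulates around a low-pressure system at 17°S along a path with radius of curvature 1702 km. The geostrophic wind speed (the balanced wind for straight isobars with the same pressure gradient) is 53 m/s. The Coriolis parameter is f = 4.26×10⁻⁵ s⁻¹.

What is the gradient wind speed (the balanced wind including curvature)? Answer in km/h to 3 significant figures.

128 km/h

Around a low, centrifugal force acts outward with Coriolis, so pressure-gradient force balances both:
(1/ρ)|∂P/∂n| = fV + V²/R  →  V² + fR·V − fR·V_g = 0
With fR = 4.26×10⁻⁵ × 1702×10³ m = 72.5 m/s:
V = [−fR + √((fR)² + 4 fR V_g)]/2 = [−72.5 + √(72.5² + 4×72.5×53)]/2 = 35.6 m/s
Subgeostrophic (V < V_g = 53 m/s), as expected around a low.
Converting: 35.6 m/s × 3.6 = 128 km/h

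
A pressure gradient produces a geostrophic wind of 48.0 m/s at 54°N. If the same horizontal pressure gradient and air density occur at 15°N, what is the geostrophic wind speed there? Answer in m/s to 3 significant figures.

With the same pressure gradient and density, V_g ∝ 1/f ∝ 1/sin φ.
V₂ = V₁ · sin φ₁ / sin φ₂ = 48.0 × sin 54° / sin 15°
V₂ = 48.0 × 0.8090/0.2588 = 150 m/s

150 m/s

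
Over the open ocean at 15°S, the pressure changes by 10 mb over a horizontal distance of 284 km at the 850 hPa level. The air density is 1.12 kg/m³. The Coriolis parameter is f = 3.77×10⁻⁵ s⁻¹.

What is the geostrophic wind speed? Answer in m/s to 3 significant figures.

Pressure gradient: |∂P/∂n| = 1000 Pa / 284000 m = 3.52×10⁻³ Pa/m
Geostrophic balance (pressure-gradient force = Coriolis force):
V_g = (1/(fρ)) |∂P/∂n| = 3.52×10⁻³ / (3.77×10⁻⁵ × 1.12) = 83.4 m/s

83.4 m/s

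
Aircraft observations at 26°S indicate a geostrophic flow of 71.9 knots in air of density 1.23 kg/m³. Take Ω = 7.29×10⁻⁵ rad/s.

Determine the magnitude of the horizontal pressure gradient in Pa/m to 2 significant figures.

Coriolis parameter at 26°S:
f = 2Ω sin φ = 2 × 7.29×10⁻⁵ × sin 26° = 6.39×10⁻⁵ s⁻¹
Wind speed in SI: 71.9 knots = 37.0 m/s
Geostrophic balance rearranged: |∂P/∂n| = f ρ V_g
|∂P/∂n| = 6.39×10⁻⁵ × 1.23 × 37.0 = 2.91×10⁻³ Pa/m

2.9×10⁻³ Pa/m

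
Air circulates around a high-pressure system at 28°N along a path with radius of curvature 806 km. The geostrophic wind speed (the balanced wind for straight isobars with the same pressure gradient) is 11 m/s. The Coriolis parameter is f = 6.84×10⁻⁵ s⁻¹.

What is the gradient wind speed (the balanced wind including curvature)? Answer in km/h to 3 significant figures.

Around a high, pressure-gradient force acts outward with centrifugal, so Coriolis balances both:
fV = (1/ρ)|∂P/∂n| + V²/R  →  V² − fR·V + fR·V_g = 0
With fR = 6.84×10⁻⁵ × 806×10³ m = 55.1 m/s:
V = [fR − √((fR)² − 4 fR V_g)]/2 = [55.1 − √(55.1² − 4×55.1×11)]/2 = 15.2 m/s
Supergeostrophic (V > V_g = 11 m/s), as expected around a high.
Converting: 15.2 m/s × 3.6 = 54.6 km/h

54.6 km/h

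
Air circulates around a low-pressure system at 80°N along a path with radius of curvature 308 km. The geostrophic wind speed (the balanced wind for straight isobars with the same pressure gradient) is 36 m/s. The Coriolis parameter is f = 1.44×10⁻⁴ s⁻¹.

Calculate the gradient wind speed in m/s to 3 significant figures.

23.5 m/s

Around a low, centrifugal force acts outward with Coriolis, so pressure-gradient force balances both:
(1/ρ)|∂P/∂n| = fV + V²/R  →  V² + fR·V − fR·V_g = 0
With fR = 1.44×10⁻⁴ × 308×10³ m = 44.4 m/s:
V = [−fR + √((fR)² + 4 fR V_g)]/2 = [−44.4 + √(44.4² + 4×44.4×36)]/2 = 23.5 m/s
Subgeostrophic (V < V_g = 36 m/s), as expected around a low.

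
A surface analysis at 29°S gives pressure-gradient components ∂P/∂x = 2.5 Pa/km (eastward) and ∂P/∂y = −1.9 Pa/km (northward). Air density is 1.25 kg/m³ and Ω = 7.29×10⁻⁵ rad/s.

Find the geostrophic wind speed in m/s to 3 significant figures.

Coriolis parameter at 29°S:
f = 2Ω sin φ = 2 × 7.29×10⁻⁵ × sin 29° = 7.07×10⁻⁵ s⁻¹
In the Southern Hemisphere f is negative: f = −7.07×10⁻⁵ s⁻¹.
Component geostrophic relations (x east, y north):
u_g = −(1/(fρ)) ∂P/∂y,  v_g = (1/(fρ)) ∂P/∂x
u_g = −(−1.9×10⁻³)/(−7.07×10⁻⁵ × 1.25) = −21.5 m/s;  v_g = (2.5×10⁻³)/(−7.07×10⁻⁵ × 1.25) = −28.3 m/s
|V_g| = √(u_g² + v_g²) = 35.5 m/s

35.5 m/s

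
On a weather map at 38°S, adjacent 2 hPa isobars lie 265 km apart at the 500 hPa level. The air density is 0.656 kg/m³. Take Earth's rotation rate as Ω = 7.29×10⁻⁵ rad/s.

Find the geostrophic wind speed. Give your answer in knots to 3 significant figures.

24.9 knots

Coriolis parameter at 38°S:
f = 2Ω sin φ = 2 × 7.29×10⁻⁵ × sin 38° = 8.98×10⁻⁵ s⁻¹
Pressure gradient: |∂P/∂n| = 200 Pa / 265000 m = 7.55×10⁻⁴ Pa/m
Geostrophic balance (pressure-gradient force = Coriolis force):
V_g = (1/(fρ)) |∂P/∂n| = 7.55×10⁻⁴ / (8.98×10⁻⁵ × 0.656) = 12.8 m/s
Converting: 12.8 m/s × 1.944 = 24.9 knots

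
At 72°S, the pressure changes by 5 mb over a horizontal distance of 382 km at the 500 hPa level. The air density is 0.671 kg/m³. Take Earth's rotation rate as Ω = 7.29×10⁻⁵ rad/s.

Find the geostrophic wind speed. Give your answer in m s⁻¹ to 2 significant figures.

14 m s⁻¹

Coriolis parameter at 72°S:
f = 2Ω sin φ = 2 × 7.29×10⁻⁵ × sin 72° = 1.39×10⁻⁴ s⁻¹
Pressure gradient: |∂P/∂n| = 500 Pa / 382000 m = 1.31×10⁻³ Pa/m
Geostrophic balance (pressure-gradient force = Coriolis force):
V_g = (1/(fρ)) |∂P/∂n| = 1.31×10⁻³ / (1.39×10⁻⁴ × 0.671) = 14.1 m/s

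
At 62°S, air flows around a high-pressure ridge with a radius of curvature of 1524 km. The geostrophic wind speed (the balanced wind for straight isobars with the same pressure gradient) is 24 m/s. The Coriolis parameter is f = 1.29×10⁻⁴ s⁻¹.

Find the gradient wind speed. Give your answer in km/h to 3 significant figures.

Around a high, pressure-gradient force acts outward with centrifugal, so Coriolis balances both:
fV = (1/ρ)|∂P/∂n| + V²/R  →  V² − fR·V + fR·V_g = 0
With fR = 1.29×10⁻⁴ × 1524×10³ m = 197 m/s:
V = [fR − √((fR)² − 4 fR V_g)]/2 = [197 − √(197² − 4×197×24)]/2 = 28 m/s
Supergeostrophic (V > V_g = 24 m/s), as expected around a high.
Converting: 28 m/s × 3.6 = 101 km/h

101 km/h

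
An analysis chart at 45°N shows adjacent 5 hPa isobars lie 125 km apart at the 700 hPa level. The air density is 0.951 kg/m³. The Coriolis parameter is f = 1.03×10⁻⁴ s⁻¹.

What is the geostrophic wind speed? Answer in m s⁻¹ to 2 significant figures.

41 m s⁻¹

Pressure gradient: |∂P/∂n| = 500 Pa / 125000 m = 4.00×10⁻³ Pa/m
Geostrophic balance (pressure-gradient force = Coriolis force):
V_g = (1/(fρ)) |∂P/∂n| = 4.00×10⁻³ / (1.03×10⁻⁴ × 0.951) = 40.8 m/s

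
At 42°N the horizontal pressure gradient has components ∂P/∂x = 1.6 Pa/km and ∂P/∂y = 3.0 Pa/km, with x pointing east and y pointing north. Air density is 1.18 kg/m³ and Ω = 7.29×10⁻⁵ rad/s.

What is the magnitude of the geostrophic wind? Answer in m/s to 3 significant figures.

29.5 m/s

Coriolis parameter at 42°N:
f = 2Ω sin φ = 2 × 7.29×10⁻⁵ × sin 42° = 9.76×10⁻⁵ s⁻¹
Component geostrophic relations (x east, y north):
u_g = −(1/(fρ)) ∂P/∂y,  v_g = (1/(fρ)) ∂P/∂x
u_g = −(3.0×10⁻³)/(9.76×10⁻⁵ × 1.18) = −26.1 m/s;  v_g = (1.6×10⁻³)/(9.76×10⁻⁵ × 1.18) = 13.9 m/s
|V_g| = √(u_g² + v_g²) = 29.5 m/s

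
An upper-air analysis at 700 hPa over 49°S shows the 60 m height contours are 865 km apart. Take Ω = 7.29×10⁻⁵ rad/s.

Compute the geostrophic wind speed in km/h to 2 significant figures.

22 km/h

Coriolis parameter at 49°S:
f = 2Ω sin φ = 2 × 7.29×10⁻⁵ × sin 49° = 1.10×10⁻⁴ s⁻¹
Height gradient: |∂Z/∂n| = 60 m / 865000 m = 6.94×10⁻⁵
On a pressure surface, geostrophic balance gives V_g = (g/f)|∂Z/∂n|:
V_g = 9.81 × 6.94×10⁻⁵ / 1.10×10⁻⁴ = 6.18 m/s
Converting: 6.18 m/s × 3.6 = 22 km/h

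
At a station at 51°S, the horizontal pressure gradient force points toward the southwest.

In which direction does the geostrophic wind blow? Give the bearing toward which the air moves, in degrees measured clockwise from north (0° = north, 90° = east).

The pressure-gradient force points toward the southwest (bearing 225°).
Geostrophic balance: in the Southern Hemisphere the Coriolis force deflects motion to the left, so the geostrophic wind blows 90° to the left of the pressure-gradient force (low pressure on the right).
Rotating 225° by 90° counterclockwise gives 135° — the wind blows toward the southeast.

135°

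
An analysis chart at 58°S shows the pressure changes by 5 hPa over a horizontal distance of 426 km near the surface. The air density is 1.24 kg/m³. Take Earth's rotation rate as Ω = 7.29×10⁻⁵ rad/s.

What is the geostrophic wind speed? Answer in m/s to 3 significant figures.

Coriolis parameter at 58°S:
f = 2Ω sin φ = 2 × 7.29×10⁻⁵ × sin 58° = 1.24×10⁻⁴ s⁻¹
Pressure gradient: |∂P/∂n| = 500 Pa / 426000 m = 1.17×10⁻³ Pa/m
Geostrophic balance (pressure-gradient force = Coriolis force):
V_g = (1/(fρ)) |∂P/∂n| = 1.17×10⁻³ / (1.24×10⁻⁴ × 1.24) = 7.66 m/s

7.66 m/s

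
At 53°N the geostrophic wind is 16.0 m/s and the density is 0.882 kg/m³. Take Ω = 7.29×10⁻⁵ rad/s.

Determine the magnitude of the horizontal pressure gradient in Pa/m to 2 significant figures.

Coriolis parameter at 53°N:
f = 2Ω sin φ = 2 × 7.29×10⁻⁵ × sin 53° = 1.16×10⁻⁴ s⁻¹
Geostrophic balance rearranged: |∂P/∂n| = f ρ V_g
|∂P/∂n| = 1.16×10⁻⁴ × 0.882 × 16.0 = 1.64×10⁻³ Pa/m

1.6×10⁻³ Pa/m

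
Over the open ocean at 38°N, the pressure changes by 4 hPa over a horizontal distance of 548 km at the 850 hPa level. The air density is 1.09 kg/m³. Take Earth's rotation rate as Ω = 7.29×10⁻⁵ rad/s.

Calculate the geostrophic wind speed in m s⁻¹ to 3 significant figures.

Coriolis parameter at 38°N:
f = 2Ω sin φ = 2 × 7.29×10⁻⁵ × sin 38° = 8.98×10⁻⁵ s⁻¹
Pressure gradient: |∂P/∂n| = 400 Pa / 548000 m = 7.30×10⁻⁴ Pa/m
Geostrophic balance (pressure-gradient force = Coriolis force):
V_g = (1/(fρ)) |∂P/∂n| = 7.30×10⁻⁴ / (8.98×10⁻⁵ × 1.09) = 7.46 m/s

7.46 m s⁻¹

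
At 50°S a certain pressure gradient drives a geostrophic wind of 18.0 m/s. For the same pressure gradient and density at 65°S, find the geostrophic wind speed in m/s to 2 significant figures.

15 m/s

With the same pressure gradient and density, V_g ∝ 1/f ∝ 1/sin φ.
V₂ = V₁ · sin φ₁ / sin φ₂ = 18.0 × sin 50° / sin 65°
V₂ = 18.0 × 0.7660/0.9063 = 15 m/s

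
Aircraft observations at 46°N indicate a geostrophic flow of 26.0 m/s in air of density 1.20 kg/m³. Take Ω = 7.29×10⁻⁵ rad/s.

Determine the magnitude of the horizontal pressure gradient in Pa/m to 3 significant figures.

Coriolis parameter at 46°N:
f = 2Ω sin φ = 2 × 7.29×10⁻⁵ × sin 46° = 1.05×10⁻⁴ s⁻¹
Geostrophic balance rearranged: |∂P/∂n| = f ρ V_g
|∂P/∂n| = 1.05×10⁻⁴ × 1.20 × 26.0 = 3.27×10⁻³ Pa/m

3.27×10⁻³ Pa/m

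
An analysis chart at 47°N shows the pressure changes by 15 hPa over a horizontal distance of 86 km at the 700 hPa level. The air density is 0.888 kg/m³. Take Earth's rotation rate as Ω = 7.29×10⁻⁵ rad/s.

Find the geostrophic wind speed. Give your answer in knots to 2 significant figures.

Coriolis parameter at 47°N:
f = 2Ω sin φ = 2 × 7.29×10⁻⁵ × sin 47° = 1.07×10⁻⁴ s⁻¹
Pressure gradient: |∂P/∂n| = 1500 Pa / 86000 m = 1.74×10⁻² Pa/m
Geostrophic balance (pressure-gradient force = Coriolis force):
V_g = (1/(fρ)) |∂P/∂n| = 1.74×10⁻² / (1.07×10⁻⁴ × 0.888) = 184 m/s
Converting: 184 m/s × 1.944 = 360 knots

360 knots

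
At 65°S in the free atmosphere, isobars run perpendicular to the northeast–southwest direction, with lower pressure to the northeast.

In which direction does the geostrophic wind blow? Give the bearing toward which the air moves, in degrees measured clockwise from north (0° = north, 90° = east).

315°

The pressure-gradient force points toward the northeast (bearing 045°).
Geostrophic balance: in the Southern Hemisphere the Coriolis force deflects motion to the left, so the geostrophic wind blows 90° to the left of the pressure-gradient force (low pressure on the right).
Rotating 045° by 90° counterclockwise gives 315° — the wind blows toward the northwest.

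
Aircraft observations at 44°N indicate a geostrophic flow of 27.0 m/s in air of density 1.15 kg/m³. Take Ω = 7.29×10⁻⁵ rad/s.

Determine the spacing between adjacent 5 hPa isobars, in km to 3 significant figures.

Coriolis parameter at 44°N:
f = 2Ω sin φ = 2 × 7.29×10⁻⁵ × sin 44° = 1.01×10⁻⁴ s⁻¹
Geostrophic balance rearranged: |∂P/∂n| = f ρ V_g
|∂P/∂n| = 1.01×10⁻⁴ × 1.15 × 27.0 = 3.14×10⁻³ Pa/m
Isobar spacing: Δn = ΔP/|∂P/∂n| = 500 Pa / 3.14×10⁻³ Pa/m = 158994 m ≈ 159 km

159 km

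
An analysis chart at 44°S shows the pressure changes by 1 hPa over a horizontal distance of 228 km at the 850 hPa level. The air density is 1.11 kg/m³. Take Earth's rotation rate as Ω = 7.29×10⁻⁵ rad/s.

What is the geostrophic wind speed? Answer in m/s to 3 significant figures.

Coriolis parameter at 44°S:
f = 2Ω sin φ = 2 × 7.29×10⁻⁵ × sin 44° = 1.01×10⁻⁴ s⁻¹
Pressure gradient: |∂P/∂n| = 100 Pa / 228000 m = 4.39×10⁻⁴ Pa/m
Geostrophic balance (pressure-gradient force = Coriolis force):
V_g = (1/(fρ)) |∂P/∂n| = 4.39×10⁻⁴ / (1.01×10⁻⁴ × 1.11) = 3.90 m/s

3.90 m/s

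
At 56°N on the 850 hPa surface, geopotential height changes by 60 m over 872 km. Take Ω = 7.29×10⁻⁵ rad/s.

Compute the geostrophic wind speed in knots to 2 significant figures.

11 knots

Coriolis parameter at 56°N:
f = 2Ω sin φ = 2 × 7.29×10⁻⁵ × sin 56° = 1.21×10⁻⁴ s⁻¹
Height gradient: |∂Z/∂n| = 60 m / 872000 m = 6.88×10⁻⁵
On a pressure surface, geostrophic balance gives V_g = (g/f)|∂Z/∂n|:
V_g = 9.81 × 6.88×10⁻⁵ / 1.21×10⁻⁴ = 5.58 m/s
Converting: 5.58 m/s × 1.944 = 11 knots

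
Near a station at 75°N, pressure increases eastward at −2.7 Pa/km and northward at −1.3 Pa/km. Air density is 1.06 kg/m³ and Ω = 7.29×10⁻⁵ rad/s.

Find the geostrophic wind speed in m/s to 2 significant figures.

20 m/s

Coriolis parameter at 75°N:
f = 2Ω sin φ = 2 × 7.29×10⁻⁵ × sin 75° = 1.41×10⁻⁴ s⁻¹
Component geostrophic relations (x east, y north):
u_g = −(1/(fρ)) ∂P/∂y,  v_g = (1/(fρ)) ∂P/∂x
u_g = −(−1.3×10⁻³)/(1.41×10⁻⁴ × 1.06) = 8.71 m/s;  v_g = (−2.7×10⁻³)/(1.41×10⁻⁴ × 1.06) = −18.1 m/s
|V_g| = √(u_g² + v_g²) = 20.1 m/s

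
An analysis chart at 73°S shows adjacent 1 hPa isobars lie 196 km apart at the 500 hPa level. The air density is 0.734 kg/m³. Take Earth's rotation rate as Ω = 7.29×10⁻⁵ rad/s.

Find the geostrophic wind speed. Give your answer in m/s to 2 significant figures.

Coriolis parameter at 73°S:
f = 2Ω sin φ = 2 × 7.29×10⁻⁵ × sin 73° = 1.39×10⁻⁴ s⁻¹
Pressure gradient: |∂P/∂n| = 100 Pa / 196000 m = 5.10×10⁻⁴ Pa/m
Geostrophic balance (pressure-gradient force = Coriolis force):
V_g = (1/(fρ)) |∂P/∂n| = 5.10×10⁻⁴ / (1.39×10⁻⁴ × 0.734) = 4.99 m/s

5.0 m/s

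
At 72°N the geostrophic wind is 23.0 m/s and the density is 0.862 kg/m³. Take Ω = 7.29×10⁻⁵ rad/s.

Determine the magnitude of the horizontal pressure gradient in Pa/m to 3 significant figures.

2.75×10⁻³ Pa/m

Coriolis parameter at 72°N:
f = 2Ω sin φ = 2 × 7.29×10⁻⁵ × sin 72° = 1.39×10⁻⁴ s⁻¹
Geostrophic balance rearranged: |∂P/∂n| = f ρ V_g
|∂P/∂n| = 1.39×10⁻⁴ × 0.862 × 23.0 = 2.75×10⁻³ Pa/m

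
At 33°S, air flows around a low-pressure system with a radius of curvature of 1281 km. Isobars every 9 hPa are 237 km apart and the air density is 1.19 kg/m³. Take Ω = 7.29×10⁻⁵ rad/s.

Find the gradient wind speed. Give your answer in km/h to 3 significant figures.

111 km/h

Coriolis parameter at 33°S:
f = 2Ω sin φ = 2 × 7.29×10⁻⁵ × sin 33° = 7.94×10⁻⁵ s⁻¹
Pressure gradient: |∂P/∂n| = 900 Pa / 237000 m = 3.80×10⁻³ Pa/m
Geostrophic speed: V_g = |∂P/∂n|/(fρ) = 3.80×10⁻³/(7.94×10⁻⁵ × 1.19) = 40.2 m/s
Around a low, centrifugal force acts outward with Coriolis, so pressure-gradient force balances both:
(1/ρ)|∂P/∂n| = fV + V²/R  →  V² + fR·V − fR·V_g = 0
With fR = 7.94×10⁻⁵ × 1281×10³ m = 102 m/s:
V = [−fR + √((fR)² + 4 fR V_g)]/2 = [−102 + √(102² + 4×102×40.2)]/2 = 30.8 m/s
Subgeostrophic (V < V_g = 40.2 m/s), as expected around a low.
Converting: 30.8 m/s × 3.6 = 111 km/h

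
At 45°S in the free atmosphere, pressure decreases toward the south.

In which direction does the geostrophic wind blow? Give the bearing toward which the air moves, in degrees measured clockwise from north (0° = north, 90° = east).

090°

The pressure-gradient force points toward the south (bearing 180°).
Geostrophic balance: in the Southern Hemisphere the Coriolis force deflects motion to the left, so the geostrophic wind blows 90° to the left of the pressure-gradient force (low pressure on the right).
Rotating 180° by 90° counterclockwise gives 090° — the wind blows toward the east.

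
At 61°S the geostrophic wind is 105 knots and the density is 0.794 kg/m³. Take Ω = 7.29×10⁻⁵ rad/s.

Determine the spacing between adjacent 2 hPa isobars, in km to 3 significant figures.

36.6 km

Coriolis parameter at 61°S:
f = 2Ω sin φ = 2 × 7.29×10⁻⁵ × sin 61° = 1.28×10⁻⁴ s⁻¹
Wind speed in SI: 105 knots = 54.0 m/s
Geostrophic balance rearranged: |∂P/∂n| = f ρ V_g
|∂P/∂n| = 1.28×10⁻⁴ × 0.794 × 54.0 = 5.47×10⁻³ Pa/m
Isobar spacing: Δn = ΔP/|∂P/∂n| = 200 Pa / 5.47×10⁻³ Pa/m = 36568 m ≈ 36.6 km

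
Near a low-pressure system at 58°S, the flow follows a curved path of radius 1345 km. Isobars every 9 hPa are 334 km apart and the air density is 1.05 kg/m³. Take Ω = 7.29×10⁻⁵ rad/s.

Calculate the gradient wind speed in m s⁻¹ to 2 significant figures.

19 m s⁻¹

Coriolis parameter at 58°S:
f = 2Ω sin φ = 2 × 7.29×10⁻⁵ × sin 58° = 1.24×10⁻⁴ s⁻¹
Pressure gradient: |∂P/∂n| = 900 Pa / 334000 m = 2.69×10⁻³ Pa/m
Geostrophic speed: V_g = |∂P/∂n|/(fρ) = 2.69×10⁻³/(1.24×10⁻⁴ × 1.05) = 20.8 m/s
Around a low, centrifugal force acts outward with Coriolis, so pressure-gradient force balances both:
(1/ρ)|∂P/∂n| = fV + V²/R  →  V² + fR·V − fR·V_g = 0
With fR = 1.24×10⁻⁴ × 1345×10³ m = 166 m/s:
V = [−fR + √((fR)² + 4 fR V_g)]/2 = [−166 + √(166² + 4×166×20.8)]/2 = 18.7 m/s
Subgeostrophic (V < V_g = 20.8 m/s), as expected around a low.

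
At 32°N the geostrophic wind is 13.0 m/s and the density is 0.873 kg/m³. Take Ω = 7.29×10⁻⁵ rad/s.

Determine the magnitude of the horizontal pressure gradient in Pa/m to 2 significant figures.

Coriolis parameter at 32°N:
f = 2Ω sin φ = 2 × 7.29×10⁻⁵ × sin 32° = 7.73×10⁻⁵ s⁻¹
Geostrophic balance rearranged: |∂P/∂n| = f ρ V_g
|∂P/∂n| = 7.73×10⁻⁵ × 0.873 × 13.0 = 8.77×10⁻⁴ Pa/m

8.8×10⁻⁴ Pa/m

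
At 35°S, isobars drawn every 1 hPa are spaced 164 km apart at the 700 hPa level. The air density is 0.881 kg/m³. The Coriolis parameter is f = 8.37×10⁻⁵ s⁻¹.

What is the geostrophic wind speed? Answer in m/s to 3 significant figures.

8.27 m/s

Pressure gradient: |∂P/∂n| = 100 Pa / 164000 m = 6.10×10⁻⁴ Pa/m
Geostrophic balance (pressure-gradient force = Coriolis force):
V_g = (1/(fρ)) |∂P/∂n| = 6.10×10⁻⁴ / (8.37×10⁻⁵ × 0.881) = 8.27 m/s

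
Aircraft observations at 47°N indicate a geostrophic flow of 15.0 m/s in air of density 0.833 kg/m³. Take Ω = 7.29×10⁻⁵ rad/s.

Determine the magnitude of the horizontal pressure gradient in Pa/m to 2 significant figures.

Coriolis parameter at 47°N:
f = 2Ω sin φ = 2 × 7.29×10⁻⁵ × sin 47° = 1.07×10⁻⁴ s⁻¹
Geostrophic balance rearranged: |∂P/∂n| = f ρ V_g
|∂P/∂n| = 1.07×10⁻⁴ × 0.833 × 15.0 = 1.33×10⁻³ Pa/m

1.3×10⁻³ Pa/m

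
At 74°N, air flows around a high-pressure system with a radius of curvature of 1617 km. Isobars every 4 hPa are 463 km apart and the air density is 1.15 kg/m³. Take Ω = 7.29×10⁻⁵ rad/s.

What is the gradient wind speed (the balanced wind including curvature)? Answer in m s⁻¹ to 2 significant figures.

Coriolis parameter at 74°N:
f = 2Ω sin φ = 2 × 7.29×10⁻⁵ × sin 74° = 1.40×10⁻⁴ s⁻¹
Pressure gradient: |∂P/∂n| = 400 Pa / 463000 m = 8.64×10⁻⁴ Pa/m
Geostrophic speed: V_g = |∂P/∂n|/(fρ) = 8.64×10⁻⁴/(1.40×10⁻⁴ × 1.15) = 5.36 m/s
Around a high, pressure-gradient force acts outward with centrifugal, so Coriolis balances both:
fV = (1/ρ)|∂P/∂n| + V²/R  →  V² − fR·V + fR·V_g = 0
With fR = 1.40×10⁻⁴ × 1617×10³ m = 227 m/s:
V = [fR − √((fR)² − 4 fR V_g)]/2 = [227 − √(227² − 4×227×5.36)]/2 = 5.49 m/s
Supergeostrophic (V > V_g = 5.36 m/s), as expected around a high.

5.5 m s⁻¹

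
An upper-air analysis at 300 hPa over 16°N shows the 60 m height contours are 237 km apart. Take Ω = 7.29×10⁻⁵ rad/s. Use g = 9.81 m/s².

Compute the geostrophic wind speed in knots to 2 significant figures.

120 knots

Coriolis parameter at 16°N:
f = 2Ω sin φ = 2 × 7.29×10⁻⁵ × sin 16° = 4.02×10⁻⁵ s⁻¹
Height gradient: |∂Z/∂n| = 60 m / 237000 m = 2.53×10⁻⁴
On a pressure surface, geostrophic balance gives V_g = (g/f)|∂Z/∂n|:
V_g = 9.81 × 2.53×10⁻⁴ / 4.02×10⁻⁵ = 61.8 m/s
Converting: 61.8 m/s × 1.944 = 120 knots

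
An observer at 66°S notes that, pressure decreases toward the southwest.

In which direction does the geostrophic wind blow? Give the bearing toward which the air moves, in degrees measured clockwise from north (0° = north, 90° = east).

135°

The pressure-gradient force points toward the southwest (bearing 225°).
Geostrophic balance: in the Southern Hemisphere the Coriolis force deflects motion to the left, so the geostrophic wind blows 90° to the left of the pressure-gradient force (low pressure on the right).
Rotating 225° by 90° counterclockwise gives 135° — the wind blows toward the southeast.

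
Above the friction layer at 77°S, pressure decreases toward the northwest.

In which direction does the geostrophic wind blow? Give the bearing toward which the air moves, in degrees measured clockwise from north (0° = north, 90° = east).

225°

The pressure-gradient force points toward the northwest (bearing 315°).
Geostrophic balance: in the Southern Hemisphere the Coriolis force deflects motion to the left, so the geostrophic wind blows 90° to the left of the pressure-gradient force (low pressure on the right).
Rotating 315° by 90° counterclockwise gives 225° — the wind blows toward the southwest.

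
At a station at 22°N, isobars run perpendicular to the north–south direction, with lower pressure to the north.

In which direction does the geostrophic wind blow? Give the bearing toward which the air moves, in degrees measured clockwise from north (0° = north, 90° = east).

090°

The pressure-gradient force points toward the north (bearing 000°).
Geostrophic balance: in the Northern Hemisphere the Coriolis force deflects motion to the right, so the geostrophic wind blows 90° to the right of the pressure-gradient force (low pressure on the left).
Rotating 000° by 90° clockwise gives 090° — the wind blows toward the east.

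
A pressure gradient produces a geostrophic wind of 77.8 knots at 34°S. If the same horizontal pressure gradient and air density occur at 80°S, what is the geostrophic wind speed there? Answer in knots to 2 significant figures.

44 knots

With the same pressure gradient and density, V_g ∝ 1/f ∝ 1/sin φ.
V₂ = V₁ · sin φ₁ / sin φ₂ = 77.8 × sin 34° / sin 80°
V₂ = 77.8 × 0.5592/0.9848 = 44 knots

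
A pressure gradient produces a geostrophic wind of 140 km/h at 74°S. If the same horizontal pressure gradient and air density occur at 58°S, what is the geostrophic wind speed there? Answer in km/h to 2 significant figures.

160 km/h

With the same pressure gradient and density, V_g ∝ 1/f ∝ 1/sin φ.
V₂ = V₁ · sin φ₁ / sin φ₂ = 140 × sin 74° / sin 58°
V₂ = 140 × 0.9613/0.8480 = 160 km/h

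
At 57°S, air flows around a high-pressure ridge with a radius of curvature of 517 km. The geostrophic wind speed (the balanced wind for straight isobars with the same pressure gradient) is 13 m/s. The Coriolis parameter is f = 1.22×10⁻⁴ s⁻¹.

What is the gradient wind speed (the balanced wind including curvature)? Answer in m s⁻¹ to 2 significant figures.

Around a high, pressure-gradient force acts outward with centrifugal, so Coriolis balances both:
fV = (1/ρ)|∂P/∂n| + V²/R  →  V² − fR·V + fR·V_g = 0
With fR = 1.22×10⁻⁴ × 517×10³ m = 63.1 m/s:
V = [fR − √((fR)² − 4 fR V_g)]/2 = [63.1 − √(63.1² − 4×63.1×13)]/2 = 18.3 m/s
Supergeostrophic (V > V_g = 13 m/s), as expected around a high.

18 m s⁻¹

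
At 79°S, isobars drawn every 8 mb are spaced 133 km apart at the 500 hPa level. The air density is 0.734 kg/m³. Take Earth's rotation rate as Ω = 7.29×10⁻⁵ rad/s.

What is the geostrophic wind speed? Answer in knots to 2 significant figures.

Coriolis parameter at 79°S:
f = 2Ω sin φ = 2 × 7.29×10⁻⁵ × sin 79° = 1.43×10⁻⁴ s⁻¹
Pressure gradient: |∂P/∂n| = 800 Pa / 133000 m = 6.02×10⁻³ Pa/m
Geostrophic balance (pressure-gradient force = Coriolis force):
V_g = (1/(fρ)) |∂P/∂n| = 6.02×10⁻³ / (1.43×10⁻⁴ × 0.734) = 57.3 m/s
Converting: 57.3 m/s × 1.944 = 110 knots

110 knots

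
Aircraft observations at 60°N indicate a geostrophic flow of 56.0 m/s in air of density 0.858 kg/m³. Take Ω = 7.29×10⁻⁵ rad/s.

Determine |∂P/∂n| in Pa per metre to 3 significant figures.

6.07×10⁻³ Pa/m

Coriolis parameter at 60°N:
f = 2Ω sin φ = 2 × 7.29×10⁻⁵ × sin 60° = 1.26×10⁻⁴ s⁻¹
Geostrophic balance rearranged: |∂P/∂n| = f ρ V_g
|∂P/∂n| = 1.26×10⁻⁴ × 0.858 × 56.0 = 6.07×10⁻³ Pa/m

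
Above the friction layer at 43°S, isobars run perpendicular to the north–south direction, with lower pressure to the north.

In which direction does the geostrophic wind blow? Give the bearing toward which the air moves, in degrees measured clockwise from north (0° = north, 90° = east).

The pressure-gradient force points toward the north (bearing 000°).
Geostrophic balance: in the Southern Hemisphere the Coriolis force deflects motion to the left, so the geostrophic wind blows 90° to the left of the pressure-gradient force (low pressure on the right).
Rotating 000° by 90° counterclockwise gives 270° — the wind blows toward the west.

270°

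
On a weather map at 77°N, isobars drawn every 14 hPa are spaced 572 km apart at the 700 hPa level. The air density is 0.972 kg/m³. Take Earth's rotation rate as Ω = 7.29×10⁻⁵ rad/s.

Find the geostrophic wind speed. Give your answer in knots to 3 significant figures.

34.5 knots

Coriolis parameter at 77°N:
f = 2Ω sin φ = 2 × 7.29×10⁻⁵ × sin 77° = 1.42×10⁻⁴ s⁻¹
Pressure gradient: |∂P/∂n| = 1400 Pa / 572000 m = 2.45×10⁻³ Pa/m
Geostrophic balance (pressure-gradient force = Coriolis force):
V_g = (1/(fρ)) |∂P/∂n| = 2.45×10⁻³ / (1.42×10⁻⁴ × 0.972) = 17.7 m/s
Converting: 17.7 m/s × 1.944 = 34.5 knots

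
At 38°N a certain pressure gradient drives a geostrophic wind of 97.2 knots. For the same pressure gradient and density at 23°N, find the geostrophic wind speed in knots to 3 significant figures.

With the same pressure gradient and density, V_g ∝ 1/f ∝ 1/sin φ.
V₂ = V₁ · sin φ₁ / sin φ₂ = 97.2 × sin 38° / sin 23°
V₂ = 97.2 × 0.6157/0.3907 = 153 knots

153 knots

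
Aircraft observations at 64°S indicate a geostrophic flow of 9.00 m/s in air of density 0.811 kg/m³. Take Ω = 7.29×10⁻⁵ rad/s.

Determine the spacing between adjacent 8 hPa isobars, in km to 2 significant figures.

Coriolis parameter at 64°S:
f = 2Ω sin φ = 2 × 7.29×10⁻⁵ × sin 64° = 1.31×10⁻⁴ s⁻¹
Geostrophic balance rearranged: |∂P/∂n| = f ρ V_g
|∂P/∂n| = 1.31×10⁻⁴ × 0.811 × 9.00 = 9.56×10⁻⁴ Pa/m
Isobar spacing: Δn = ΔP/|∂P/∂n| = 800 Pa / 9.56×10⁻⁴ Pa/m = 836390 m ≈ 840 km

840 km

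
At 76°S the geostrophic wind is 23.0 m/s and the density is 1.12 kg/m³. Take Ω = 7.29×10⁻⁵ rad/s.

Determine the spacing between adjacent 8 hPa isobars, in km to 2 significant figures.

Coriolis parameter at 76°S:
f = 2Ω sin φ = 2 × 7.29×10⁻⁵ × sin 76° = 1.41×10⁻⁴ s⁻¹
Geostrophic balance rearranged: |∂P/∂n| = f ρ V_g
|∂P/∂n| = 1.41×10⁻⁴ × 1.12 × 23.0 = 3.64×10⁻³ Pa/m
Isobar spacing: Δn = ΔP/|∂P/∂n| = 800 Pa / 3.64×10⁻³ Pa/m = 219524 m ≈ 220 km

220 km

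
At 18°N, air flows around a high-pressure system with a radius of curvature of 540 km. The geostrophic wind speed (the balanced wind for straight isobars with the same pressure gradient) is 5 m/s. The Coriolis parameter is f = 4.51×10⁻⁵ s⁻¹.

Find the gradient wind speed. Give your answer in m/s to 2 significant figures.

Around a high, pressure-gradient force acts outward with centrifugal, so Coriolis balances both:
fV = (1/ρ)|∂P/∂n| + V²/R  →  V² − fR·V + fR·V_g = 0
With fR = 4.51×10⁻⁵ × 540×10³ m = 24.4 m/s:
V = [fR − √((fR)² − 4 fR V_g)]/2 = [24.4 − √(24.4² − 4×24.4×5)]/2 = 7.03 m/s
Supergeostrophic (V > V_g = 5 m/s), as expected around a high.

7.0 m/s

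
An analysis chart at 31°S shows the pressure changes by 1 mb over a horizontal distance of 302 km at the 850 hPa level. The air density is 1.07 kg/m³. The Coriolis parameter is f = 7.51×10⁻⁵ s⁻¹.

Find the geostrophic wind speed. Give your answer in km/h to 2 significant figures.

15 km/h

Pressure gradient: |∂P/∂n| = 100 Pa / 302000 m = 3.31×10⁻⁴ Pa/m
Geostrophic balance (pressure-gradient force = Coriolis force):
V_g = (1/(fρ)) |∂P/∂n| = 3.31×10⁻⁴ / (7.51×10⁻⁵ × 1.07) = 4.12 m/s
Converting: 4.12 m/s × 3.6 = 15 km/h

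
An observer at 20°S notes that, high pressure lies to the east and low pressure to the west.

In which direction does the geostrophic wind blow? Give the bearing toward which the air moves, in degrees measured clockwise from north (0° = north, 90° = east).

180°

The pressure-gradient force points toward the west (bearing 270°).
Geostrophic balance: in the Southern Hemisphere the Coriolis force deflects motion to the left, so the geostrophic wind blows 90° to the left of the pressure-gradient force (low pressure on the right).
Rotating 270° by 90° counterclockwise gives 180° — the wind blows toward the south.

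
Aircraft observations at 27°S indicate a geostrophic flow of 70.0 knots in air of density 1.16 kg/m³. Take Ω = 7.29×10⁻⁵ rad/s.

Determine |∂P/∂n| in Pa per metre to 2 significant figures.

Coriolis parameter at 27°S:
f = 2Ω sin φ = 2 × 7.29×10⁻⁵ × sin 27° = 6.62×10⁻⁵ s⁻¹
Wind speed in SI: 70.0 knots = 36.0 m/s
Geostrophic balance rearranged: |∂P/∂n| = f ρ V_g
|∂P/∂n| = 6.62×10⁻⁵ × 1.16 × 36.0 = 2.77×10⁻³ Pa/m

2.8×10⁻³ Pa/m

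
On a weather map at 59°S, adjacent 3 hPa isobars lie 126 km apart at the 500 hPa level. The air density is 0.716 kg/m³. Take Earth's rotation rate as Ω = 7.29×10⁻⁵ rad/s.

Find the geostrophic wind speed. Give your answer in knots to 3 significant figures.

Coriolis parameter at 59°S:
f = 2Ω sin φ = 2 × 7.29×10⁻⁵ × sin 59° = 1.25×10⁻⁴ s⁻¹
Pressure gradient: |∂P/∂n| = 300 Pa / 126000 m = 2.38×10⁻³ Pa/m
Geostrophic balance (pressure-gradient force = Coriolis force):
V_g = (1/(fρ)) |∂P/∂n| = 2.38×10⁻³ / (1.25×10⁻⁴ × 0.716) = 26.6 m/s
Converting: 26.6 m/s × 1.944 = 51.7 knots

51.7 knots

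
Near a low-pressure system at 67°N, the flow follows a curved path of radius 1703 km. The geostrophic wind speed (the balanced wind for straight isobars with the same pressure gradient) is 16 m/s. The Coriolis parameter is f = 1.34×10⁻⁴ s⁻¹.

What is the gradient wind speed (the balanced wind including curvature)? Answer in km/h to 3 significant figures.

54.0 km/h

Around a low, centrifugal force acts outward with Coriolis, so pressure-gradient force balances both:
(1/ρ)|∂P/∂n| = fV + V²/R  →  V² + fR·V − fR·V_g = 0
With fR = 1.34×10⁻⁴ × 1703×10³ m = 228 m/s:
V = [−fR + √((fR)² + 4 fR V_g)]/2 = [−228 + √(228² + 4×228×16)]/2 = 15 m/s
Subgeostrophic (V < V_g = 16 m/s), as expected around a low.
Converting: 15 m/s × 3.6 = 54.0 km/h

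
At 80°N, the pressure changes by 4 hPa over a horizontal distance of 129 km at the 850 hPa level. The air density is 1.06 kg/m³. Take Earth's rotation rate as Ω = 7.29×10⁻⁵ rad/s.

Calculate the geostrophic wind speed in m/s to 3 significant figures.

20.4 m/s

Coriolis parameter at 80°N:
f = 2Ω sin φ = 2 × 7.29×10⁻⁵ × sin 80° = 1.44×10⁻⁴ s⁻¹
Pressure gradient: |∂P/∂n| = 400 Pa / 129000 m = 3.10×10⁻³ Pa/m
Geostrophic balance (pressure-gradient force = Coriolis force):
V_g = (1/(fρ)) |∂P/∂n| = 3.10×10⁻³ / (1.44×10⁻⁴ × 1.06) = 20.4 m/s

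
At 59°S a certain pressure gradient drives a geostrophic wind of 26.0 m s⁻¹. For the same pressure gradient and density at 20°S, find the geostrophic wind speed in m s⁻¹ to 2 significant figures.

With the same pressure gradient and density, V_g ∝ 1/f ∝ 1/sin φ.
V₂ = V₁ · sin φ₁ / sin φ₂ = 26.0 × sin 59° / sin 20°
V₂ = 26.0 × 0.8572/0.3420 = 65 m s⁻¹

65 m s⁻¹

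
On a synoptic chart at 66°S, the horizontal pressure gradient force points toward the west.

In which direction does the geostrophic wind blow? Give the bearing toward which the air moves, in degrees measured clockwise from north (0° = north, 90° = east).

The pressure-gradient force points toward the west (bearing 270°).
Geostrophic balance: in the Southern Hemisphere the Coriolis force deflects motion to the left, so the geostrophic wind blows 90° to the left of the pressure-gradient force (low pressure on the right).
Rotating 270° by 90° counterclockwise gives 180° — the wind blows toward the south.

180°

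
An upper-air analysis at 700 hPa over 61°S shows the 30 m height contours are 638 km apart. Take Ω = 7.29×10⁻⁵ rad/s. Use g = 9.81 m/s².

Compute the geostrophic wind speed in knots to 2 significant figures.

7.0 knots

Coriolis parameter at 61°S:
f = 2Ω sin φ = 2 × 7.29×10⁻⁵ × sin 61° = 1.28×10⁻⁴ s⁻¹
Height gradient: |∂Z/∂n| = 30 m / 638000 m = 4.70×10⁻⁵
On a pressure surface, geostrophic balance gives V_g = (g/f)|∂Z/∂n|:
V_g = 9.81 × 4.70×10⁻⁵ / 1.28×10⁻⁴ = 3.62 m/s
Converting: 3.62 m/s × 1.944 = 7.0 knots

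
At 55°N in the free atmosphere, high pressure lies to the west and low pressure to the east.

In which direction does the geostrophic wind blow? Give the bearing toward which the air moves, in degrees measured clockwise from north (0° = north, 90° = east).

180°

The pressure-gradient force points toward the east (bearing 090°).
Geostrophic balance: in the Northern Hemisphere the Coriolis force deflects motion to the right, so the geostrophic wind blows 90° to the right of the pressure-gradient force (low pressure on the left).
Rotating 090° by 90° clockwise gives 180° — the wind blows toward the south.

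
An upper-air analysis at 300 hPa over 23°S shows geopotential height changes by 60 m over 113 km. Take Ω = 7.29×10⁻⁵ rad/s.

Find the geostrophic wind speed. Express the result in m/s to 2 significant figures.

Coriolis parameter at 23°S:
f = 2Ω sin φ = 2 × 7.29×10⁻⁵ × sin 23° = 5.70×10⁻⁵ s⁻¹
Height gradient: |∂Z/∂n| = 60 m / 113000 m = 5.31×10⁻⁴
On a pressure surface, geostrophic balance gives V_g = (g/f)|∂Z/∂n|:
V_g = 9.81 × 5.31×10⁻⁴ / 5.70×10⁻⁵ = 91.4 m/s

91 m/s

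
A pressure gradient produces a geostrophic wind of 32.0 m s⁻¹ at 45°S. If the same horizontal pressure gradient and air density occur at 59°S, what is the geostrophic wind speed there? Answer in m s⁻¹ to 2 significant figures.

26 m s⁻¹

With the same pressure gradient and density, V_g ∝ 1/f ∝ 1/sin φ.
V₂ = V₁ · sin φ₁ / sin φ₂ = 32.0 × sin 45° / sin 59°
V₂ = 32.0 × 0.7071/0.8572 = 26 m s⁻¹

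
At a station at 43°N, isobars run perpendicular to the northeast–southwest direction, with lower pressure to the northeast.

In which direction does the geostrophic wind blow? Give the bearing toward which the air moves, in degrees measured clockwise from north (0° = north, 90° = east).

The pressure-gradient force points toward the northeast (bearing 045°).
Geostrophic balance: in the Northern Hemisphere the Coriolis force deflects motion to the right, so the geostrophic wind blows 90° to the right of the pressure-gradient force (low pressure on the left).
Rotating 045° by 90° clockwise gives 135° — the wind blows toward the southeast.

135°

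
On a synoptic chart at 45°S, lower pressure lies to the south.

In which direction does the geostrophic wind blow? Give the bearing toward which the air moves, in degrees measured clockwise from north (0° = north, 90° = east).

090°

The pressure-gradient force points toward the south (bearing 180°).
Geostrophic balance: in the Southern Hemisphere the Coriolis force deflects motion to the left, so the geostrophic wind blows 90° to the left of the pressure-gradient force (low pressure on the right).
Rotating 180° by 90° counterclockwise gives 090° — the wind blows toward the east.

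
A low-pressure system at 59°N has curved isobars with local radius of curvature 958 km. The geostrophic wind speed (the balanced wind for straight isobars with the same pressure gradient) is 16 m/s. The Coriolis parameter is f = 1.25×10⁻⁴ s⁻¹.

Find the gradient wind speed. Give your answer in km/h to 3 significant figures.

Around a low, centrifugal force acts outward with Coriolis, so pressure-gradient force balances both:
(1/ρ)|∂P/∂n| = fV + V²/R  →  V² + fR·V − fR·V_g = 0
With fR = 1.25×10⁻⁴ × 958×10³ m = 120 m/s:
V = [−fR + √((fR)² + 4 fR V_g)]/2 = [−120 + √(120² + 4×120×16)]/2 = 14.3 m/s
Subgeostrophic (V < V_g = 16 m/s), as expected around a low.
Converting: 14.3 m/s × 3.6 = 51.5 km/h

51.5 km/h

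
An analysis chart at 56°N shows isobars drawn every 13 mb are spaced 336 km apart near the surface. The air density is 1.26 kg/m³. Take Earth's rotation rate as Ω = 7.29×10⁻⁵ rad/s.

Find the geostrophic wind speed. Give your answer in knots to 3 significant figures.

49.4 knots

Coriolis parameter at 56°N:
f = 2Ω sin φ = 2 × 7.29×10⁻⁵ × sin 56° = 1.21×10⁻⁴ s⁻¹
Pressure gradient: |∂P/∂n| = 1300 Pa / 336000 m = 3.87×10⁻³ Pa/m
Geostrophic balance (pressure-gradient force = Coriolis force):
V_g = (1/(fρ)) |∂P/∂n| = 3.87×10⁻³ / (1.21×10⁻⁴ × 1.26) = 25.4 m/s
Converting: 25.4 m/s × 1.944 = 49.4 knots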